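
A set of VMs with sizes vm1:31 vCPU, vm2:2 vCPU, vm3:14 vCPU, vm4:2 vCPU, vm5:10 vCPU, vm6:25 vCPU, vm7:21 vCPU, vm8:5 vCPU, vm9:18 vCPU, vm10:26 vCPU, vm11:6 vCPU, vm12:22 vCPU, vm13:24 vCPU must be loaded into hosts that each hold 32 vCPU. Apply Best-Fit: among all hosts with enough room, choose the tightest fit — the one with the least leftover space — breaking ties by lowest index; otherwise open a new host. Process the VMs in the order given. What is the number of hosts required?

8 hosts

Put vm1 (31 vCPU) in host 1; 1 vCPU remain.
Put vm2 (2 vCPU) in host 2; 30 vCPU remain.
Put vm3 (14 vCPU) in host 2; 16 vCPU remain.
Put vm4 (2 vCPU) in host 2; 14 vCPU remain.
Put vm5 (10 vCPU) in host 2; 4 vCPU remain.
Put vm6 (25 vCPU) in host 3; 7 vCPU remain.
Put vm7 (21 vCPU) in host 4; 11 vCPU remain.
Put vm8 (5 vCPU) in host 3; 2 vCPU remain.
Put vm9 (18 vCPU) in host 5; 14 vCPU remain.
Put vm10 (26 vCPU) in host 6; 6 vCPU remain.
Put vm11 (6 vCPU) in host 6; 0 vCPU remain.
Put vm12 (22 vCPU) in host 7; 10 vCPU remain.
Put vm13 (24 vCPU) in host 8; 8 vCPU remain.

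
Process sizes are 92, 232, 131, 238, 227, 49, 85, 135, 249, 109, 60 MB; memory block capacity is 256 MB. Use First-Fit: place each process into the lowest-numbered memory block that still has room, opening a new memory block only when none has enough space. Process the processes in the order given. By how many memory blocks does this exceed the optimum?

0

First-Fit: [92,131] [232] [238] [227] [49,85,109] [135,60] [249] → 7 memory blocks.
Total size 1607 MB; any packing needs at least ⌈1607/256⌉ = 7 memory blocks.
So 7 is already optimal.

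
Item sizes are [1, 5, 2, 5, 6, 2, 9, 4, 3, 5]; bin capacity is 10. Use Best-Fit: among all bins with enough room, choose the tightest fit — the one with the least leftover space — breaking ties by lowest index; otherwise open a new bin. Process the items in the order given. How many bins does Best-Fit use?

5 bins

1 → bin 1 (remaining 9)
5 → bin 1 (remaining 4)
2 → bin 1 (remaining 2)
5 → bin 2 (remaining 5)
6 → bin 3 (remaining 4)
2 → bin 1 (remaining 0)
9 → bin 4 (remaining 1)
4 → bin 3 (remaining 0)
3 → bin 2 (remaining 2)
5 → bin 5 (remaining 5)
Final bins: [1,5,2,2] [5,3] [6,4] [9] [5].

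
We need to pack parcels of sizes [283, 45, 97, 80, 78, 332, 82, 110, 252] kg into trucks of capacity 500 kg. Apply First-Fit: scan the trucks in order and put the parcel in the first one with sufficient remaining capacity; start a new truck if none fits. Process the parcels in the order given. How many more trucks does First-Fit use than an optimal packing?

First-Fit: [283,45,97] [80,78,332] [82,110,252] → 3 trucks.
Total size 1359 kg; any packing needs at least ⌈1359/500⌉ = 3 trucks.
So 3 is already optimal.

0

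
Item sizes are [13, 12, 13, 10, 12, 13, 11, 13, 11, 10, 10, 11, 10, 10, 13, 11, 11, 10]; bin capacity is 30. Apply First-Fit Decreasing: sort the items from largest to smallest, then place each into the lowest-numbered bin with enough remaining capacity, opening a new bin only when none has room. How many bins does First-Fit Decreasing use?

8

Sorted descending: 13, 13, 13, 13, 13, 12, 12, 11, 11, 11, 11, 11, 10, 10, 10, 10, 10, 10.
Put 13 in bin 1; 17 remain.
Put 13 in bin 1; 4 remain.
Put 13 in bin 2; 17 remain.
Put 13 in bin 2; 4 remain.
Put 13 in bin 3; 17 remain.
Put 12 in bin 3; 5 remain.
Put 12 in bin 4; 18 remain.
Put 11 in bin 4; 7 remain.
Put 11 in bin 5; 19 remain.
Put 11 in bin 5; 8 remain.
Put 11 in bin 6; 19 remain.
Put 11 in bin 6; 8 remain.
Put 10 in bin 7; 20 remain.
Put 10 in bin 7; 10 remain.
Put 10 in bin 7; 0 remain.
Put 10 in bin 8; 20 remain.
Put 10 in bin 8; 10 remain.
Put 10 in bin 8; 0 remain.
Final bins: [13,13] [13,13] [13,12] [12,11] [11,11] [11,11] [10,10,10] [10,10,10].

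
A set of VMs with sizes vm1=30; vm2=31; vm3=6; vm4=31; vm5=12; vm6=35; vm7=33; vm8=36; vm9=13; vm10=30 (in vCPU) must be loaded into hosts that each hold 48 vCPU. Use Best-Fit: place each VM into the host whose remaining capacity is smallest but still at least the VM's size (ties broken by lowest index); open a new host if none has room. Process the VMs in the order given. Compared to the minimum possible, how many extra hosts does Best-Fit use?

0

Best-Fit: [30] [31,6] [31,12] [35,13] [33] [36] [30] → 7 hosts.
7 VMs exceed 24 vCPU (half the capacity), and no two of those can share a host, so at least 7 hosts are needed.
So 7 is already optimal.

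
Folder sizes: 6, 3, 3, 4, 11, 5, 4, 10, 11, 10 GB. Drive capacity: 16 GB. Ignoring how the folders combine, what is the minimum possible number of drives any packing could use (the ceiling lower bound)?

5 drives

Total size = 6 + 3 + 3 + 4 + 11 + 5 + 4 + 10 + 11 + 10 = 67 GB.
⌈67 / 16⌉ = 5.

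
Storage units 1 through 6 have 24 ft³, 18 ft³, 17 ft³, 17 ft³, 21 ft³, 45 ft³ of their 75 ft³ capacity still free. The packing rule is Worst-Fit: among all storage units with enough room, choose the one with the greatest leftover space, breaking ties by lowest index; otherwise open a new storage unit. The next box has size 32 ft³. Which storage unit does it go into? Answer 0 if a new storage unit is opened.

Storage units with room: storage unit 6 (45 ft³).
Most room is storage unit 6 with 45 ft³ free.

6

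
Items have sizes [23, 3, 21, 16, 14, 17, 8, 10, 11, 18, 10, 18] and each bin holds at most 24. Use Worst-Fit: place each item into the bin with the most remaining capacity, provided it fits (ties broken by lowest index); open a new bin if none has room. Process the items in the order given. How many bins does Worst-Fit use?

Put 23 in bin 1; 1 remain.
Put 3 in bin 2; 21 remain.
Put 21 in bin 2; 0 remain.
Put 16 in bin 3; 8 remain.
Put 14 in bin 4; 10 remain.
Put 17 in bin 5; 7 remain.
Put 8 in bin 4; 2 remain.
Put 10 in bin 6; 14 remain.
Put 11 in bin 6; 3 remain.
Put 18 in bin 7; 6 remain.
Put 10 in bin 8; 14 remain.
Put 18 in bin 9; 6 remain.
Final bins: [23] [3,21] [16] [14,8] [17] [10,11] [18] [10] [18].

9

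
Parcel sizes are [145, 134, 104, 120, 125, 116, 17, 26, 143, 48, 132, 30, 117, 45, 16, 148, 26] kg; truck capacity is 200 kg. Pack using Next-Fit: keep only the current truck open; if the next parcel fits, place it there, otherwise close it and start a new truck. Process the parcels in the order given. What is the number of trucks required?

Put 145 kg in truck 1; 55 kg remain.
Put 134 kg in truck 2; 66 kg remain.
Put 104 kg in truck 3; 96 kg remain.
Put 120 kg in truck 4; 80 kg remain.
Put 125 kg in truck 5; 75 kg remain.
Put 116 kg in truck 6; 84 kg remain.
Put 17 kg in truck 6; 67 kg remain.
Put 26 kg in truck 6; 41 kg remain.
Put 143 kg in truck 7; 57 kg remain.
Put 48 kg in truck 7; 9 kg remain.
Put 132 kg in truck 8; 68 kg remain.
Put 30 kg in truck 8; 38 kg remain.
Put 117 kg in truck 9; 83 kg remain.
Put 45 kg in truck 9; 38 kg remain.
Put 16 kg in truck 9; 22 kg remain.
Put 148 kg in truck 10; 52 kg remain.
Put 26 kg in truck 10; 26 kg remain.

10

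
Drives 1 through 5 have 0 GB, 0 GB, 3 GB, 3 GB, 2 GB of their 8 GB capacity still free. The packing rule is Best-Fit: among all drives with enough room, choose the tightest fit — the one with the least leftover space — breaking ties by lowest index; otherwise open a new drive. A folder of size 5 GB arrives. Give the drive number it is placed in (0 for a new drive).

0

No drive has ≥ 5 GB free, so a new drive is opened.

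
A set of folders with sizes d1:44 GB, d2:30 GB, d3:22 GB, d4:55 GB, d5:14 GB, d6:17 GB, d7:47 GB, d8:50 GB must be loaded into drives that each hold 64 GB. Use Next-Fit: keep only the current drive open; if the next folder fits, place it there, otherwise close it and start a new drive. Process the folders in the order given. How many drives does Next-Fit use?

6 drives

d1 (44 GB) → drive 1 (remaining 20 GB)
d2 (30 GB) → drive 2 (remaining 34 GB)
d3 (22 GB) → drive 2 (remaining 12 GB)
d4 (55 GB) → drive 3 (remaining 9 GB)
d5 (14 GB) → drive 4 (remaining 50 GB)
d6 (17 GB) → drive 4 (remaining 33 GB)
d7 (47 GB) → drive 5 (remaining 17 GB)
d8 (50 GB) → drive 6 (remaining 14 GB)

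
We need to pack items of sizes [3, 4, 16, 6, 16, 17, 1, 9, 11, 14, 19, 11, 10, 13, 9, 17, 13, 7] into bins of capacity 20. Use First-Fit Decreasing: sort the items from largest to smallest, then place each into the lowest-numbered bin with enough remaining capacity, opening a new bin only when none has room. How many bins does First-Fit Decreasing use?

11 bins

Sorted descending: 19, 17, 17, 16, 16, 14, 13, 13, 11, 11, 10, 9, 9, 7, 6, 4, 3, 1.
bin 1: place 19, 1 left
bin 2: place 17, 3 left
bin 3: place 17, 3 left
bin 4: place 16, 4 left
bin 5: place 16, 4 left
bin 6: place 14, 6 left
bin 7: place 13, 7 left
bin 8: place 13, 7 left
bin 9: place 11, 9 left
bin 10: place 11, 9 left
bin 11: place 10, 10 left
bin 9: place 9, 0 left
bin 10: place 9, 0 left
bin 7: place 7, 0 left
bin 6: place 6, 0 left
bin 4: place 4, 0 left
bin 2: place 3, 0 left
bin 1: place 1, 0 left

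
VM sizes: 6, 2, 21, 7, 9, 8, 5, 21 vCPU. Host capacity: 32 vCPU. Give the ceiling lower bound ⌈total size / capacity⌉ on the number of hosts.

Total size = 6 + 2 + 21 + 7 + 9 + 8 + 5 + 21 = 79 vCPU.
⌈79 / 32⌉ = 3.

3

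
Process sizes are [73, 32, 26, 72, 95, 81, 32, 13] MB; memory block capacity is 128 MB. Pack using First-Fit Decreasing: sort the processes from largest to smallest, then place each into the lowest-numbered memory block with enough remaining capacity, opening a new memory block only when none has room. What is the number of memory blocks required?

4 memory blocks

Sorted descending: 95, 81, 73, 72, 32, 32, 26, 13.
memory block 1: place 95 MB, 33 MB left
memory block 2: place 81 MB, 47 MB left
memory block 3: place 73 MB, 55 MB left
memory block 4: place 72 MB, 56 MB left
memory block 1: place 32 MB, 1 MB left
memory block 2: place 32 MB, 15 MB left
memory block 3: place 26 MB, 29 MB left
memory block 2: place 13 MB, 2 MB left
Final memory blocks: [95,32] [81,32,13] [73,26] [72].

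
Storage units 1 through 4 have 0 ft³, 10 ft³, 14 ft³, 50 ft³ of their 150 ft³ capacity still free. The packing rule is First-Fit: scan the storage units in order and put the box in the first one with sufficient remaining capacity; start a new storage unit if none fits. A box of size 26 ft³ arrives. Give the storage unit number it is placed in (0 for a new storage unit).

4

Storage units with room: storage unit 4 (50 ft³).
The first with room is storage unit 4.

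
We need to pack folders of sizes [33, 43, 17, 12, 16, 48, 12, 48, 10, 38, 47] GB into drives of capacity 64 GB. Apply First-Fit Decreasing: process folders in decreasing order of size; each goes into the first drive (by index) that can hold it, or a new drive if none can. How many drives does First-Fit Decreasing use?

6

Sorted descending: 48, 48, 47, 43, 38, 33, 17, 16, 12, 12, 10.
drive 1: place 48 GB, 16 GB left
drive 2: place 48 GB, 16 GB left
drive 3: place 47 GB, 17 GB left
drive 4: place 43 GB, 21 GB left
drive 5: place 38 GB, 26 GB left
drive 6: place 33 GB, 31 GB left
drive 3: place 17 GB, 0 GB left
drive 1: place 16 GB, 0 GB left
drive 2: place 12 GB, 4 GB left
drive 4: place 12 GB, 9 GB left
drive 5: place 10 GB, 16 GB left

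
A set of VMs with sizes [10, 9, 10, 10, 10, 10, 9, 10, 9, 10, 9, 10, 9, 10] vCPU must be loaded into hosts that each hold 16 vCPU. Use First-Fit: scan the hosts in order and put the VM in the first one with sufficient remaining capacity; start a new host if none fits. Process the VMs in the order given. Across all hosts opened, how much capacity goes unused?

89

host 1: place 10 vCPU, 6 vCPU left
host 2: place 9 vCPU, 7 vCPU left
host 3: place 10 vCPU, 6 vCPU left
host 4: place 10 vCPU, 6 vCPU left
host 5: place 10 vCPU, 6 vCPU left
host 6: place 10 vCPU, 6 vCPU left
host 7: place 9 vCPU, 7 vCPU left
host 8: place 10 vCPU, 6 vCPU left
host 9: place 9 vCPU, 7 vCPU left
host 10: place 10 vCPU, 6 vCPU left
host 11: place 9 vCPU, 7 vCPU left
host 12: place 10 vCPU, 6 vCPU left
host 13: place 9 vCPU, 7 vCPU left
host 14: place 10 vCPU, 6 vCPU left
14 hosts × 16 vCPU = 224 vCPU; used 135 vCPU; unused 89 vCPU.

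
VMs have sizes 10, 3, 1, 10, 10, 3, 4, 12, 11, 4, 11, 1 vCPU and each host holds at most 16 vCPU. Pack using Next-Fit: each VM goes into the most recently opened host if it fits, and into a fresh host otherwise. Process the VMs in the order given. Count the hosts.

host 1: place 10 vCPU, 6 vCPU left
host 1: place 3 vCPU, 3 vCPU left
host 1: place 1 vCPU, 2 vCPU left
host 2: place 10 vCPU, 6 vCPU left
host 3: place 10 vCPU, 6 vCPU left
host 3: place 3 vCPU, 3 vCPU left
host 4: place 4 vCPU, 12 vCPU left
host 4: place 12 vCPU, 0 vCPU left
host 5: place 11 vCPU, 5 vCPU left
host 5: place 4 vCPU, 1 vCPU left
host 6: place 11 vCPU, 5 vCPU left
host 6: place 1 vCPU, 4 vCPU left

6 hosts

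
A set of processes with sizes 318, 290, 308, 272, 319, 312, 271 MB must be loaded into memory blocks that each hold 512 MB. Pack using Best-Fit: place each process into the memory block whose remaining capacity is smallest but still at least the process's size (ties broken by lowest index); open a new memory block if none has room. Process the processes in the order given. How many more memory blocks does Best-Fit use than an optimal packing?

Best-Fit: [318] [290] [308] [272] [319] [312] [271] → 7 memory blocks.
7 processes exceed 256 MB (half the capacity), and no two of those can share a memory block, so at least 7 memory blocks are needed.
So 7 is already optimal.

0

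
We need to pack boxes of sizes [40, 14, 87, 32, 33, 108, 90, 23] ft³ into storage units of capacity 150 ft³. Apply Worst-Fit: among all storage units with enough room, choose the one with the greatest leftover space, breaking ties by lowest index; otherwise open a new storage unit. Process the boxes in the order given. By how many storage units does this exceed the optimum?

1

Worst-Fit: [40,14,87] [32,33,23] [108] [90] → 4 storage units.
Total size 427 ft³; any packing needs at least ⌈427/150⌉ = 3 storage units.
An optimal packing achieves that bound: [108,40] [90,33,23] [87,32,14] → 3 storage units.
Excess: 4 − 3 = 1.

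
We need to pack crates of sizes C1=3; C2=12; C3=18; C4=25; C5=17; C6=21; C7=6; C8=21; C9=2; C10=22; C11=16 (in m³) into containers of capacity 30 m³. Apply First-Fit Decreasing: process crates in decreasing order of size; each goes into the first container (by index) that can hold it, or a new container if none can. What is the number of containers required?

7 containers

Sorted descending: 25, 22, 21, 21, 18, 17, 16, 12, 6, 3, 2.
container 1: place 25 m³, 5 m³ left
container 2: place 22 m³, 8 m³ left
container 3: place 21 m³, 9 m³ left
container 4: place 21 m³, 9 m³ left
container 5: place 18 m³, 12 m³ left
container 6: place 17 m³, 13 m³ left
container 7: place 16 m³, 14 m³ left
container 5: place 12 m³, 0 m³ left
container 2: place 6 m³, 2 m³ left
container 1: place 3 m³, 2 m³ left
container 1: place 2 m³, 0 m³ left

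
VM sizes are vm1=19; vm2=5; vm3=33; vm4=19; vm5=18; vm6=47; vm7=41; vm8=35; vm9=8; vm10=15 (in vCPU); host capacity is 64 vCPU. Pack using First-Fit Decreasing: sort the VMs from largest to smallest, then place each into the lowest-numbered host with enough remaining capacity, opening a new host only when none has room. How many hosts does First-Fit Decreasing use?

4

Sorted descending: 47, 41, 35, 33, 19, 19, 18, 15, 8, 5.
Put 47 vCPU in host 1; 17 vCPU remain.
Put 41 vCPU in host 2; 23 vCPU remain.
Put 35 vCPU in host 3; 29 vCPU remain.
Put 33 vCPU in host 4; 31 vCPU remain.
Put 19 vCPU in host 2; 4 vCPU remain.
Put 19 vCPU in host 3; 10 vCPU remain.
Put 18 vCPU in host 4; 13 vCPU remain.
Put 15 vCPU in host 1; 2 vCPU remain.
Put 8 vCPU in host 3; 2 vCPU remain.
Put 5 vCPU in host 4; 8 vCPU remain.
Final hosts: [47,15] [41,19] [35,19,8] [33,18,5].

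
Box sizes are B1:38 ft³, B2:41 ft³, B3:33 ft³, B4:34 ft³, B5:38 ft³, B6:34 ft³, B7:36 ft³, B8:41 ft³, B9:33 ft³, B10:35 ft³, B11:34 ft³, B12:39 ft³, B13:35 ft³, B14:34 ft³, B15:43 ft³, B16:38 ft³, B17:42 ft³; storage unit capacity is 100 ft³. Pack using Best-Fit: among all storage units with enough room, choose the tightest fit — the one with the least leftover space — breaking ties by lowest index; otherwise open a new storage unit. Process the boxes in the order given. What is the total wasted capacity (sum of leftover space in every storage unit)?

172

Put B1 (38 ft³) in storage unit 1; 62 ft³ remain.
Put B2 (41 ft³) in storage unit 1; 21 ft³ remain.
Put B3 (33 ft³) in storage unit 2; 67 ft³ remain.
Put B4 (34 ft³) in storage unit 2; 33 ft³ remain.
Put B5 (38 ft³) in storage unit 3; 62 ft³ remain.
Put B6 (34 ft³) in storage unit 3; 28 ft³ remain.
Put B7 (36 ft³) in storage unit 4; 64 ft³ remain.
Put B8 (41 ft³) in storage unit 4; 23 ft³ remain.
Put B9 (33 ft³) in storage unit 2; 0 ft³ remain.
Put B10 (35 ft³) in storage unit 5; 65 ft³ remain.
Put B11 (34 ft³) in storage unit 5; 31 ft³ remain.
Put B12 (39 ft³) in storage unit 6; 61 ft³ remain.
Put B13 (35 ft³) in storage unit 6; 26 ft³ remain.
Put B14 (34 ft³) in storage unit 7; 66 ft³ remain.
Put B15 (43 ft³) in storage unit 7; 23 ft³ remain.
Put B16 (38 ft³) in storage unit 8; 62 ft³ remain.
Put B17 (42 ft³) in storage unit 8; 20 ft³ remain.
8 storage units × 100 ft³ = 800 ft³; used 628 ft³; unused 172 ft³.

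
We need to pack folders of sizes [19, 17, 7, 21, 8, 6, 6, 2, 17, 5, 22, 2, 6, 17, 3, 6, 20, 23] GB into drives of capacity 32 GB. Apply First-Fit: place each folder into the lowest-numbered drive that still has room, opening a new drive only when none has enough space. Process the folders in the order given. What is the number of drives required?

8

19 GB → drive 1 (remaining 13 GB)
17 GB → drive 2 (remaining 15 GB)
7 GB → drive 1 (remaining 6 GB)
21 GB → drive 3 (remaining 11 GB)
8 GB → drive 2 (remaining 7 GB)
6 GB → drive 1 (remaining 0 GB)
6 GB → drive 2 (remaining 1 GB)
2 GB → drive 3 (remaining 9 GB)
17 GB → drive 4 (remaining 15 GB)
5 GB → drive 3 (remaining 4 GB)
22 GB → drive 5 (remaining 10 GB)
2 GB → drive 3 (remaining 2 GB)
6 GB → drive 4 (remaining 9 GB)
17 GB → drive 6 (remaining 15 GB)
3 GB → drive 4 (remaining 6 GB)
6 GB → drive 4 (remaining 0 GB)
20 GB → drive 7 (remaining 12 GB)
23 GB → drive 8 (remaining 9 GB)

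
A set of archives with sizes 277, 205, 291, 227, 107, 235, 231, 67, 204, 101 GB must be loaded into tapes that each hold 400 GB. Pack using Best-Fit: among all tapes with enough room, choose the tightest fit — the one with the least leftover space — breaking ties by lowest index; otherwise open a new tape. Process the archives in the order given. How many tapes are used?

7 tapes

tape 1: place 277 GB, 123 GB left
tape 2: place 205 GB, 195 GB left
tape 3: place 291 GB, 109 GB left
tape 4: place 227 GB, 173 GB left
tape 3: place 107 GB, 2 GB left
tape 5: place 235 GB, 165 GB left
tape 6: place 231 GB, 169 GB left
tape 1: place 67 GB, 56 GB left
tape 7: place 204 GB, 196 GB left
tape 5: place 101 GB, 64 GB left
Final tapes: [277,67] [205] [291,107] [227] [235,101] [231] [204].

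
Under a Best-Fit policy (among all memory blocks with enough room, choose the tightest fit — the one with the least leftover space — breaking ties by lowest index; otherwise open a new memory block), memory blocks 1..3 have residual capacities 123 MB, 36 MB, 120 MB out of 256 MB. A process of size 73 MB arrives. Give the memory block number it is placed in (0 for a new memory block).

3

Memory blocks with room: memory block 1 (123 MB), memory block 3 (120 MB).
Tightest fit is memory block 3 with 120 MB free.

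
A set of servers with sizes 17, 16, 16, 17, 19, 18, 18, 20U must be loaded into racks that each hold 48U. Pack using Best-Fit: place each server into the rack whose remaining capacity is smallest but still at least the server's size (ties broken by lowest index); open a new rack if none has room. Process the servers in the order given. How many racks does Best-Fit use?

rack 1: place 17U, 31U left
rack 1: place 16U, 15U left
rack 2: place 16U, 32U left
rack 2: place 17U, 15U left
rack 3: place 19U, 29U left
rack 3: place 18U, 11U left
rack 4: place 18U, 30U left
rack 4: place 20U, 10U left

4 racks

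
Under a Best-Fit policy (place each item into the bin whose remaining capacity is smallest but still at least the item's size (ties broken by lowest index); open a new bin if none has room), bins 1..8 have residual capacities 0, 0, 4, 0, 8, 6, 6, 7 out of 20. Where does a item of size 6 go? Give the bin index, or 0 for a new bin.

6

Bins with room: bin 5 (8), bin 6 (6), bin 7 (6), bin 8 (7).
Tightest fit is bin 6 with 6 free.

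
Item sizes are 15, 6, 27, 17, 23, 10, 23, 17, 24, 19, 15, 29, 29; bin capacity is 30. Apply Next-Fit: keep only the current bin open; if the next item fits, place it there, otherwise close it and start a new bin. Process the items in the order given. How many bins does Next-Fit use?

bin 1: place 15, 15 left
bin 1: place 6, 9 left
bin 2: place 27, 3 left
bin 3: place 17, 13 left
bin 4: place 23, 7 left
bin 5: place 10, 20 left
bin 6: place 23, 7 left
bin 7: place 17, 13 left
bin 8: place 24, 6 left
bin 9: place 19, 11 left
bin 10: place 15, 15 left
bin 11: place 29, 1 left
bin 12: place 29, 1 left
Final bins: [15,6] [27] [17] [23] [10] [23] [17] [24] [19] [15] [29] [29].

12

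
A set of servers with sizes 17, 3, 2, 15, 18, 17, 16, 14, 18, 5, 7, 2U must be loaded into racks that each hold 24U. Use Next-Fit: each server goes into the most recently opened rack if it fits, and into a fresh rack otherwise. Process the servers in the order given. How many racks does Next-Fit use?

rack 1: place 17U, 7U left
rack 1: place 3U, 4U left
rack 1: place 2U, 2U left
rack 2: place 15U, 9U left
rack 3: place 18U, 6U left
rack 4: place 17U, 7U left
rack 5: place 16U, 8U left
rack 6: place 14U, 10U left
rack 7: place 18U, 6U left
rack 7: place 5U, 1U left
rack 8: place 7U, 17U left
rack 8: place 2U, 15U left

8 racks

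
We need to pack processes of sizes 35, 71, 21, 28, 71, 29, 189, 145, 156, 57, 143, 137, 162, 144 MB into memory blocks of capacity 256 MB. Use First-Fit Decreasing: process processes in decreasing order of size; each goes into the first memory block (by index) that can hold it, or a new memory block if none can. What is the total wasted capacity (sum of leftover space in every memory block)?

Sorted descending: 189, 162, 156, 145, 144, 143, 137, 71, 71, 57, 35, 29, 28, 21.
memory block 1: place 189 MB, 67 MB left
memory block 2: place 162 MB, 94 MB left
memory block 3: place 156 MB, 100 MB left
memory block 4: place 145 MB, 111 MB left
memory block 5: place 144 MB, 112 MB left
memory block 6: place 143 MB, 113 MB left
memory block 7: place 137 MB, 119 MB left
memory block 2: place 71 MB, 23 MB left
memory block 3: place 71 MB, 29 MB left
memory block 1: place 57 MB, 10 MB left
memory block 4: place 35 MB, 76 MB left
memory block 3: place 29 MB, 0 MB left
memory block 4: place 28 MB, 48 MB left
memory block 2: place 21 MB, 2 MB left
7 memory blocks × 256 MB = 1792 MB; used 1388 MB; unused 404 MB.

404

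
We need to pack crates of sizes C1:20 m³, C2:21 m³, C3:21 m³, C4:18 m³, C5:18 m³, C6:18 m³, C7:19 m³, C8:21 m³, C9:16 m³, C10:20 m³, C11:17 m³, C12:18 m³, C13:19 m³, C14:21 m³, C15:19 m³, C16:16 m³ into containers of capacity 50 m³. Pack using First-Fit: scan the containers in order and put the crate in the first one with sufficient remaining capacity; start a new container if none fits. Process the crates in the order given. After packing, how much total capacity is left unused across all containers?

container 1: place C1 (20 m³), 30 m³ left
container 1: place C2 (21 m³), 9 m³ left
container 2: place C3 (21 m³), 29 m³ left
container 2: place C4 (18 m³), 11 m³ left
container 3: place C5 (18 m³), 32 m³ left
container 3: place C6 (18 m³), 14 m³ left
container 4: place C7 (19 m³), 31 m³ left
container 4: place C8 (21 m³), 10 m³ left
container 5: place C9 (16 m³), 34 m³ left
container 5: place C10 (20 m³), 14 m³ left
container 6: place C11 (17 m³), 33 m³ left
container 6: place C12 (18 m³), 15 m³ left
container 7: place C13 (19 m³), 31 m³ left
container 7: place C14 (21 m³), 10 m³ left
container 8: place C15 (19 m³), 31 m³ left
container 8: place C16 (16 m³), 15 m³ left
8 containers × 50 m³ = 400 m³; used 302 m³; unused 98 m³.

98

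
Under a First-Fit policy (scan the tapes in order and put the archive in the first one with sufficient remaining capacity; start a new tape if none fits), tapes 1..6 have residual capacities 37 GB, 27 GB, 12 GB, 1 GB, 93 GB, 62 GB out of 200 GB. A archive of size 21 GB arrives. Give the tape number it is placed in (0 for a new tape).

Tapes with room: tape 1 (37 GB), tape 2 (27 GB), tape 5 (93 GB), tape 6 (62 GB).
The first with room is tape 1.

1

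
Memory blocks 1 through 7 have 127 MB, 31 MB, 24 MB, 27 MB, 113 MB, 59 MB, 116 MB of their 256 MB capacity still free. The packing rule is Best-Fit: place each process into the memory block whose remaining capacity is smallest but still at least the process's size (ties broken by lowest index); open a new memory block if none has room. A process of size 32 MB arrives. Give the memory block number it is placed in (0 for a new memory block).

Memory blocks with room: memory block 1 (127 MB), memory block 5 (113 MB), memory block 6 (59 MB), memory block 7 (116 MB).
Tightest fit is memory block 6 with 59 MB free.

6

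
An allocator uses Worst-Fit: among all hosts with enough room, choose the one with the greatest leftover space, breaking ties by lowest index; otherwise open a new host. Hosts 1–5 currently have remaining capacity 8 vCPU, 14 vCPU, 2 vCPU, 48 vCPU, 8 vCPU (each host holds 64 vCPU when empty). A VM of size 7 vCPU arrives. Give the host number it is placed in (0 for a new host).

4

Hosts with room: host 1 (8 vCPU), host 2 (14 vCPU), host 4 (48 vCPU), host 5 (8 vCPU).
Most room is host 4 with 48 vCPU free.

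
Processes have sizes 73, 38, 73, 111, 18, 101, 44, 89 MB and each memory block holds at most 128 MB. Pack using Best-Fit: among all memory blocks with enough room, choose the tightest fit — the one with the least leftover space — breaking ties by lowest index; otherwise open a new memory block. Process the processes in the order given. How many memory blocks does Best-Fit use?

6 memory blocks

Put 73 MB in memory block 1; 55 MB remain.
Put 38 MB in memory block 1; 17 MB remain.
Put 73 MB in memory block 2; 55 MB remain.
Put 111 MB in memory block 3; 17 MB remain.
Put 18 MB in memory block 2; 37 MB remain.
Put 101 MB in memory block 4; 27 MB remain.
Put 44 MB in memory block 5; 84 MB remain.
Put 89 MB in memory block 6; 39 MB remain.
Final memory blocks: [73,38] [73,18] [111] [101] [44] [89].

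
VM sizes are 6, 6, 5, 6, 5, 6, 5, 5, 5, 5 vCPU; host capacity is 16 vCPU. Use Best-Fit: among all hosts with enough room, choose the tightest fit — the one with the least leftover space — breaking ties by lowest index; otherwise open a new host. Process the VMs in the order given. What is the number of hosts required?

Put 6 vCPU in host 1; 10 vCPU remain.
Put 6 vCPU in host 1; 4 vCPU remain.
Put 5 vCPU in host 2; 11 vCPU remain.
Put 6 vCPU in host 2; 5 vCPU remain.
Put 5 vCPU in host 2; 0 vCPU remain.
Put 6 vCPU in host 3; 10 vCPU remain.
Put 5 vCPU in host 3; 5 vCPU remain.
Put 5 vCPU in host 3; 0 vCPU remain.
Put 5 vCPU in host 4; 11 vCPU remain.
Put 5 vCPU in host 4; 6 vCPU remain.
Final hosts: [6,6] [5,6,5] [6,5,5] [5,5].

4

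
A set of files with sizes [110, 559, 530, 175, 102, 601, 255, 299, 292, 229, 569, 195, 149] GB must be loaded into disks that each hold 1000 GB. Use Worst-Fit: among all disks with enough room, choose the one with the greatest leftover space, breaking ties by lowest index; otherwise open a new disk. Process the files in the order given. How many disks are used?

5 disks

110 GB → disk 1 (remaining 890 GB)
559 GB → disk 1 (remaining 331 GB)
530 GB → disk 2 (remaining 470 GB)
175 GB → disk 2 (remaining 295 GB)
102 GB → disk 1 (remaining 229 GB)
601 GB → disk 3 (remaining 399 GB)
255 GB → disk 3 (remaining 144 GB)
299 GB → disk 4 (remaining 701 GB)
292 GB → disk 4 (remaining 409 GB)
229 GB → disk 4 (remaining 180 GB)
569 GB → disk 5 (remaining 431 GB)
195 GB → disk 5 (remaining 236 GB)
149 GB → disk 2 (remaining 146 GB)
Final disks: [110,559,102] [530,175,149] [601,255] [299,292,229] [569,195].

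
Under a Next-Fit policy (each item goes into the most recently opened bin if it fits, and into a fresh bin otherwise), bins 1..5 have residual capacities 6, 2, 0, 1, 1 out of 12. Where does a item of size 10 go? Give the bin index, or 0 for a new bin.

Next-Fit only looks at bin 5, which has 1 free.
10 does not fit, so a new bin is opened.

0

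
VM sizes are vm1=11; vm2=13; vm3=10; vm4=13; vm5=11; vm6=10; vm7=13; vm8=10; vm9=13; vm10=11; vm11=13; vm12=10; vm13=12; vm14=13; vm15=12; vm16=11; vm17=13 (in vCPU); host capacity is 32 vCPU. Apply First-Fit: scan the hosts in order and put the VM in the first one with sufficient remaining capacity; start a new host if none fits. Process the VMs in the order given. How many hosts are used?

8

Put vm1 (11 vCPU) in host 1; 21 vCPU remain.
Put vm2 (13 vCPU) in host 1; 8 vCPU remain.
Put vm3 (10 vCPU) in host 2; 22 vCPU remain.
Put vm4 (13 vCPU) in host 2; 9 vCPU remain.
Put vm5 (11 vCPU) in host 3; 21 vCPU remain.
Put vm6 (10 vCPU) in host 3; 11 vCPU remain.
Put vm7 (13 vCPU) in host 4; 19 vCPU remain.
Put vm8 (10 vCPU) in host 3; 1 vCPU remain.
Put vm9 (13 vCPU) in host 4; 6 vCPU remain.
Put vm10 (11 vCPU) in host 5; 21 vCPU remain.
Put vm11 (13 vCPU) in host 5; 8 vCPU remain.
Put vm12 (10 vCPU) in host 6; 22 vCPU remain.
Put vm13 (12 vCPU) in host 6; 10 vCPU remain.
Put vm14 (13 vCPU) in host 7; 19 vCPU remain.
Put vm15 (12 vCPU) in host 7; 7 vCPU remain.
Put vm16 (11 vCPU) in host 8; 21 vCPU remain.
Put vm17 (13 vCPU) in host 8; 8 vCPU remain.
Final hosts: [11,13] [10,13] [11,10,10] [13,13] [11,13] [10,12] [13,12] [11,13].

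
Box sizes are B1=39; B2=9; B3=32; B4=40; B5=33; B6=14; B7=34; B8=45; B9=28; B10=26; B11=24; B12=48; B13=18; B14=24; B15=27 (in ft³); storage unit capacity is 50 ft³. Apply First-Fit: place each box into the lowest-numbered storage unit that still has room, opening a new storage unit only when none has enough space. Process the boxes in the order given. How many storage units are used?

storage unit 1: place B1 (39 ft³), 11 ft³ left
storage unit 1: place B2 (9 ft³), 2 ft³ left
storage unit 2: place B3 (32 ft³), 18 ft³ left
storage unit 3: place B4 (40 ft³), 10 ft³ left
storage unit 4: place B5 (33 ft³), 17 ft³ left
storage unit 2: place B6 (14 ft³), 4 ft³ left
storage unit 5: place B7 (34 ft³), 16 ft³ left
storage unit 6: place B8 (45 ft³), 5 ft³ left
storage unit 7: place B9 (28 ft³), 22 ft³ left
storage unit 8: place B10 (26 ft³), 24 ft³ left
storage unit 8: place B11 (24 ft³), 0 ft³ left
storage unit 9: place B12 (48 ft³), 2 ft³ left
storage unit 7: place B13 (18 ft³), 4 ft³ left
storage unit 10: place B14 (24 ft³), 26 ft³ left
storage unit 11: place B15 (27 ft³), 23 ft³ left
Final storage units: [39,9] [32,14] [40] [33] [34] [45] [28,18] [26,24] [48] [24] [27].

11 storage units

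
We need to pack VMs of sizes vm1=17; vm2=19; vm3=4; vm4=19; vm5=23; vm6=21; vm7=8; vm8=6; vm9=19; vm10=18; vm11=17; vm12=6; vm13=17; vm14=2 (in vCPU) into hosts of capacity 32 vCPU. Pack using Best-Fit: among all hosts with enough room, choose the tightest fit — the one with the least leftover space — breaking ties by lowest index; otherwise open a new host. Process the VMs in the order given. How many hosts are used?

9

vm1 (17 vCPU) → host 1 (remaining 15 vCPU)
vm2 (19 vCPU) → host 2 (remaining 13 vCPU)
vm3 (4 vCPU) → host 2 (remaining 9 vCPU)
vm4 (19 vCPU) → host 3 (remaining 13 vCPU)
vm5 (23 vCPU) → host 4 (remaining 9 vCPU)
vm6 (21 vCPU) → host 5 (remaining 11 vCPU)
vm7 (8 vCPU) → host 2 (remaining 1 vCPU)
vm8 (6 vCPU) → host 4 (remaining 3 vCPU)
vm9 (19 vCPU) → host 6 (remaining 13 vCPU)
vm10 (18 vCPU) → host 7 (remaining 14 vCPU)
vm11 (17 vCPU) → host 8 (remaining 15 vCPU)
vm12 (6 vCPU) → host 5 (remaining 5 vCPU)
vm13 (17 vCPU) → host 9 (remaining 15 vCPU)
vm14 (2 vCPU) → host 4 (remaining 1 vCPU)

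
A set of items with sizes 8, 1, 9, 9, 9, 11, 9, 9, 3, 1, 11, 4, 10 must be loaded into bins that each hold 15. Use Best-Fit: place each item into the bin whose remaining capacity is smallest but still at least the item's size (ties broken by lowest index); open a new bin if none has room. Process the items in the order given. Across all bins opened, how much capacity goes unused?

8 → bin 1 (remaining 7)
1 → bin 1 (remaining 6)
9 → bin 2 (remaining 6)
9 → bin 3 (remaining 6)
9 → bin 4 (remaining 6)
11 → bin 5 (remaining 4)
9 → bin 6 (remaining 6)
9 → bin 7 (remaining 6)
3 → bin 5 (remaining 1)
1 → bin 5 (remaining 0)
11 → bin 8 (remaining 4)
4 → bin 8 (remaining 0)
10 → bin 9 (remaining 5)
9 bins × 15 = 135; used 94; unused 41.

41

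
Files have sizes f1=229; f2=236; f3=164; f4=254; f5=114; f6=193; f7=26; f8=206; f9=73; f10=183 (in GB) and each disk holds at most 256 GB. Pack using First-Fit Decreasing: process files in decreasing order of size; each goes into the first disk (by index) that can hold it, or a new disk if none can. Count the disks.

8 disks

Sorted descending: 254, 236, 229, 206, 193, 183, 164, 114, 73, 26.
Put 254 GB in disk 1; 2 GB remain.
Put 236 GB in disk 2; 20 GB remain.
Put 229 GB in disk 3; 27 GB remain.
Put 206 GB in disk 4; 50 GB remain.
Put 193 GB in disk 5; 63 GB remain.
Put 183 GB in disk 6; 73 GB remain.
Put 164 GB in disk 7; 92 GB remain.
Put 114 GB in disk 8; 142 GB remain.
Put 73 GB in disk 6; 0 GB remain.
Put 26 GB in disk 3; 1 GB remain.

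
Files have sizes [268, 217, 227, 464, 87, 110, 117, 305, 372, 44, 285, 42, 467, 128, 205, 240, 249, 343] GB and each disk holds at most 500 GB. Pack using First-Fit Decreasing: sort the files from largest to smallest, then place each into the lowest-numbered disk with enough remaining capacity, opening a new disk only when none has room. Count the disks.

9

Sorted descending: 467, 464, 372, 343, 305, 285, 268, 249, 240, 227, 217, 205, 128, 117, 110, 87, 44, 42.
disk 1: place 467 GB, 33 GB left
disk 2: place 464 GB, 36 GB left
disk 3: place 372 GB, 128 GB left
disk 4: place 343 GB, 157 GB left
disk 5: place 305 GB, 195 GB left
disk 6: place 285 GB, 215 GB left
disk 7: place 268 GB, 232 GB left
disk 8: place 249 GB, 251 GB left
disk 8: place 240 GB, 11 GB left
disk 7: place 227 GB, 5 GB left
disk 9: place 217 GB, 283 GB left
disk 6: place 205 GB, 10 GB left
disk 3: place 128 GB, 0 GB left
disk 4: place 117 GB, 40 GB left
disk 5: place 110 GB, 85 GB left
disk 9: place 87 GB, 196 GB left
disk 5: place 44 GB, 41 GB left
disk 9: place 42 GB, 154 GB left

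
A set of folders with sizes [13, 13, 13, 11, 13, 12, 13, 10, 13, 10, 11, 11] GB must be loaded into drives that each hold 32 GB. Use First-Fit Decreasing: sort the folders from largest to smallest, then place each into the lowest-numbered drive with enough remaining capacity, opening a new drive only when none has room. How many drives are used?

Sorted descending: 13, 13, 13, 13, 13, 13, 12, 11, 11, 11, 10, 10.
drive 1: place 13 GB, 19 GB left
drive 1: place 13 GB, 6 GB left
drive 2: place 13 GB, 19 GB left
drive 2: place 13 GB, 6 GB left
drive 3: place 13 GB, 19 GB left
drive 3: place 13 GB, 6 GB left
drive 4: place 12 GB, 20 GB left
drive 4: place 11 GB, 9 GB left
drive 5: place 11 GB, 21 GB left
drive 5: place 11 GB, 10 GB left
drive 5: place 10 GB, 0 GB left
drive 6: place 10 GB, 22 GB left
Final drives: [13,13] [13,13] [13,13] [12,11] [11,11,10] [10].

6 drives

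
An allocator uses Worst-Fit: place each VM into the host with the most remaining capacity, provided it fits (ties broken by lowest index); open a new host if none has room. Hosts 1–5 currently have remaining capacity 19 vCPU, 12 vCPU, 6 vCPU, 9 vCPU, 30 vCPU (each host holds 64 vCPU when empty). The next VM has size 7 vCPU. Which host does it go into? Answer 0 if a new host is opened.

5

Hosts with room: host 1 (19 vCPU), host 2 (12 vCPU), host 4 (9 vCPU), host 5 (30 vCPU).
Most room is host 5 with 30 vCPU free.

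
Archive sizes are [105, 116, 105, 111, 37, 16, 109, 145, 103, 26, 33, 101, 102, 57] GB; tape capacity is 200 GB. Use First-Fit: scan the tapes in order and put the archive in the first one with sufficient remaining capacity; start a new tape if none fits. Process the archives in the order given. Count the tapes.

tape 1: place 105 GB, 95 GB left
tape 2: place 116 GB, 84 GB left
tape 3: place 105 GB, 95 GB left
tape 4: place 111 GB, 89 GB left
tape 1: place 37 GB, 58 GB left
tape 1: place 16 GB, 42 GB left
tape 5: place 109 GB, 91 GB left
tape 6: place 145 GB, 55 GB left
tape 7: place 103 GB, 97 GB left
tape 1: place 26 GB, 16 GB left
tape 2: place 33 GB, 51 GB left
tape 8: place 101 GB, 99 GB left
tape 9: place 102 GB, 98 GB left
tape 3: place 57 GB, 38 GB left

9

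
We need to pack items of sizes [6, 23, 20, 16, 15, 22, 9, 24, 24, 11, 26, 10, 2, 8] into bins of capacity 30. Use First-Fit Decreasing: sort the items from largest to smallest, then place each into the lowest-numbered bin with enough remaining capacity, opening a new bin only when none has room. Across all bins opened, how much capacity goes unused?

24

Sorted descending: 26, 24, 24, 23, 22, 20, 16, 15, 11, 10, 9, 8, 6, 2.
bin 1: place 26, 4 left
bin 2: place 24, 6 left
bin 3: place 24, 6 left
bin 4: place 23, 7 left
bin 5: place 22, 8 left
bin 6: place 20, 10 left
bin 7: place 16, 14 left
bin 8: place 15, 15 left
bin 7: place 11, 3 left
bin 6: place 10, 0 left
bin 8: place 9, 6 left
bin 5: place 8, 0 left
bin 2: place 6, 0 left
bin 1: place 2, 2 left
8 bins × 30 = 240; used 216; unused 24.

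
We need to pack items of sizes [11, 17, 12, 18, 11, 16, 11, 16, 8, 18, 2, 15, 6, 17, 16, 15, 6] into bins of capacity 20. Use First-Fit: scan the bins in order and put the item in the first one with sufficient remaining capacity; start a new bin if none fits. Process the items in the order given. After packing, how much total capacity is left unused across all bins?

45

bin 1: place 11, 9 left
bin 2: place 17, 3 left
bin 3: place 12, 8 left
bin 4: place 18, 2 left
bin 5: place 11, 9 left
bin 6: place 16, 4 left
bin 7: place 11, 9 left
bin 8: place 16, 4 left
bin 1: place 8, 1 left
bin 9: place 18, 2 left
bin 2: place 2, 1 left
bin 10: place 15, 5 left
bin 3: place 6, 2 left
bin 11: place 17, 3 left
bin 12: place 16, 4 left
bin 13: place 15, 5 left
bin 5: place 6, 3 left
13 bins × 20 = 260; used 215; unused 45.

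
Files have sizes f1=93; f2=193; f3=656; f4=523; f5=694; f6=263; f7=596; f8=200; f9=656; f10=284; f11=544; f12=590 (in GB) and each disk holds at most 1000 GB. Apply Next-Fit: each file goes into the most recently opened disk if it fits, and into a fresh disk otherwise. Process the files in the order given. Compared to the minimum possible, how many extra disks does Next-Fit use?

Next-Fit: [93,193,656] [523] [694,263] [596,200] [656,284] [544] [590] → 7 disks.
7 files exceed 500 GB (half the capacity), and no two of those can share a disk, so at least 7 disks are needed.
So 7 is already optimal.

0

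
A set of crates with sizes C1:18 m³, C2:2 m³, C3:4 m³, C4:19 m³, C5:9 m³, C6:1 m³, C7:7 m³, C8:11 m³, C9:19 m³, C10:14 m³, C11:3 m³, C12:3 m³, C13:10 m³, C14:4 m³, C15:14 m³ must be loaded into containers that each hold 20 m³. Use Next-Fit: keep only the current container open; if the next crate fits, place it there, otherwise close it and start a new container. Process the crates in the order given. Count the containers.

9 containers

Put C1 (18 m³) in container 1; 2 m³ remain.
Put C2 (2 m³) in container 1; 0 m³ remain.
Put C3 (4 m³) in container 2; 16 m³ remain.
Put C4 (19 m³) in container 3; 1 m³ remain.
Put C5 (9 m³) in container 4; 11 m³ remain.
Put C6 (1 m³) in container 4; 10 m³ remain.
Put C7 (7 m³) in container 4; 3 m³ remain.
Put C8 (11 m³) in container 5; 9 m³ remain.
Put C9 (19 m³) in container 6; 1 m³ remain.
Put C10 (14 m³) in container 7; 6 m³ remain.
Put C11 (3 m³) in container 7; 3 m³ remain.
Put C12 (3 m³) in container 7; 0 m³ remain.
Put C13 (10 m³) in container 8; 10 m³ remain.
Put C14 (4 m³) in container 8; 6 m³ remain.
Put C15 (14 m³) in container 9; 6 m³ remain.
Final containers: [18,2] [4] [19] [9,1,7] [11] [19] [14,3,3] [10,4] [14].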